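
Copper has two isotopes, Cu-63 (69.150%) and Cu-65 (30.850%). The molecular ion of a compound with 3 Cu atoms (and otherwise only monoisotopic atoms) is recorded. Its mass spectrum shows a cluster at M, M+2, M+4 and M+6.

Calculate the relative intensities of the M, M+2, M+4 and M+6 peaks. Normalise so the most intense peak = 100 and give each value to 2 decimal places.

74.72 : 100.00 : 44.61 : 6.63

The 3 Cu atoms are independent, so intensities follow the terms of (0.69150 + 0.30850)^3.
P(M) = 0.69150^3 = 0.330656
P(M+2) = 3 × 0.69150^2 × 0.30850^1 = 0.442548
P(M+4) = 3 × 0.69150^1 × 0.30850^2 = 0.197435
P(M+6) = 0.30850^3 = 0.029361
The M+2 peak is largest (0.442548); scaling to 100 gives 74.72 : 100.00 : 44.61 : 6.63.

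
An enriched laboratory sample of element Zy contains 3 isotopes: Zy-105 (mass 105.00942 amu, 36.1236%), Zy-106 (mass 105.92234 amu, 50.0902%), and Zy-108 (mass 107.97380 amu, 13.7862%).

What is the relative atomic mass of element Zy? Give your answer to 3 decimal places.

The abundance-weighted mean is 0.361236 × 105.00942 + 0.500902 × 105.92234 + 0.137862 × 107.97380
= 37.933183 + 53.056712 + 14.885484 = 105.875379 amu

105.875 amu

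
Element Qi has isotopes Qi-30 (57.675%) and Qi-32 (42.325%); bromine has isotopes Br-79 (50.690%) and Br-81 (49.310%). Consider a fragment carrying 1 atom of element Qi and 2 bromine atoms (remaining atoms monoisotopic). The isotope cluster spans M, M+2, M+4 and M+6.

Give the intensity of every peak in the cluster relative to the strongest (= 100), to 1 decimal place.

37.3 : 100.0 : 88.6 : 25.9

Element Qi pattern (n=1): 0.57675 : 0.42325
Bromine pattern (n=2): 0.25694761 : 0.49990478 : 0.24314761
Convolve the two distributions (both contribute in 2-u steps):
  M: 0.57675×0.25694761 = 0.148195
  M+2: 0.57675×0.49990478 + 0.42325×0.25694761 = 0.397073
  M+4: 0.57675×0.24314761 + 0.42325×0.49990478 = 0.351820
  M+6: 0.42325×0.24314761 = 0.102912
Scale to base peak (0.397073) = 100: 37.3 : 100.0 : 88.6 : 25.9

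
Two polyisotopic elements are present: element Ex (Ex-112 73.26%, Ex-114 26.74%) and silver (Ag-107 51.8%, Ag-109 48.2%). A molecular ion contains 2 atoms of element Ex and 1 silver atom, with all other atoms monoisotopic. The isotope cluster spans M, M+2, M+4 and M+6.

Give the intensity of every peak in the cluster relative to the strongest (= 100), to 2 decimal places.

60.22 : 100.00 : 48.93 : 7.47

Element Ex pattern (n=2): 0.53670276 : 0.39179448 : 0.07150276
Silver pattern (n=1): 0.5180 : 0.4820
Convolve the two distributions (both contribute in 2-u steps):
  M: 0.53670276×0.5180 = 0.278012
  M+2: 0.53670276×0.4820 + 0.39179448×0.5180 = 0.461640
  M+4: 0.39179448×0.4820 + 0.07150276×0.5180 = 0.225883
  M+6: 0.07150276×0.4820 = 0.034464
Scale to base peak (0.461640) = 100: 60.22 : 100.00 : 48.93 : 7.47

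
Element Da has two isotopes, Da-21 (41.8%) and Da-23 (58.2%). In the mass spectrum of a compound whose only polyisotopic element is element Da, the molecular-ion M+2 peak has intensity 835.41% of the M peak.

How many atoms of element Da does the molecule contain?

With n Da atoms, P(M+2)/P(M) = C(n,1)·p^(n−1)q / p^n = n·q/p = n · 0.582/0.418.
n = 8.3541 × 0.418/0.582 = 6.00 ≈ 6

6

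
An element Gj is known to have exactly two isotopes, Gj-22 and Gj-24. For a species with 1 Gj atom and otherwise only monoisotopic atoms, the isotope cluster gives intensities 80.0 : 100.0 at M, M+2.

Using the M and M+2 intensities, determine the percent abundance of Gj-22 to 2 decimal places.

44.44%

Let p = fractional abundance of Gj-22. I(M+2)/I(M) = [C(1,1)·p^0·(1−p)] / p^1 = 1·(1−p)/p = 100.0/80.0 = 1.2500
(1−p)/p = 1.2500/1 = 1.2500  ⇒  p = 1/(1 + 1.2500) = 0.4444
Gj-22: 44.44%, Gj-24: 55.56%.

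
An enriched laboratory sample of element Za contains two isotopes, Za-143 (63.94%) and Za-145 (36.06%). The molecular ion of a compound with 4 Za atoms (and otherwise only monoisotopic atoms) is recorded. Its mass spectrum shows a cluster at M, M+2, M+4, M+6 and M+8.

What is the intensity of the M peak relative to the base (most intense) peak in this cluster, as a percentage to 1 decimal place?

44.3%

Binomial terms of (0.6394 + 0.3606)^4: M 0.1671, M+2 0.3771, M+4 0.3190, M+6 0.1199, M+8 0.0169 → M+2 is the base peak.
P(M+2) = C(4,1) × 0.6394^3 × 0.3606^1 = 4 × 0.26140741 × 0.3606 = 0.377054 (base)
P(M) = C(4,0) × 0.6394^4 × 0.3606^0 = 1 × 0.1671439 × 1.0000 = 0.167144
Relative intensity = 0.167144 / 0.377054 × 100 = 44.3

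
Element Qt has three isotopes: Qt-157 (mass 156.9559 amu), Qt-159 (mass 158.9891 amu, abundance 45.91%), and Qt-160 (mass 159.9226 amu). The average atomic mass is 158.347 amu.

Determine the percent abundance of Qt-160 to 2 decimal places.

15.43%

Let x and y be the fractions of Qt-157 and Qt-160. Then x + y = 1 − 0.4591 = 0.5409 and 156.9559x + 159.9226y = 158.347 − 0.4591×158.9891 = 85.35510419.
Substituting: 156.9559x + 159.9226(0.5409 − x) = 85.35510419
(156.9559 − 159.9226)x = -1.14703015  ⇒  x = 0.38664, y = 0.15426
Qt-157: 38.66%, Qt-160: 15.43%.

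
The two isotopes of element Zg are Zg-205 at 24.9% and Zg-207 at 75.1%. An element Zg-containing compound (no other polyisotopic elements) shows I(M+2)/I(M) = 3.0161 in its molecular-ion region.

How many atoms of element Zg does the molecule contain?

1

The M+2/M ratio from n Zg atoms is n · q/p = n · 0.751/0.249.
n = 3.0161 × 0.249/0.751 = 1.00 ≈ 1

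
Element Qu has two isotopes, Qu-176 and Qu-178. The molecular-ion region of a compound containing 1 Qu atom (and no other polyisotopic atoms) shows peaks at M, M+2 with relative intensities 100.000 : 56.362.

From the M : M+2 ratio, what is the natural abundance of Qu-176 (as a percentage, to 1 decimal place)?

64.0%

If p is the fraction of Qu that is Qu-176, then I(M+2)/I(M) = [C(1,1)·p^0·(1−p)] / p^1 = 1·(1−p)/p = 56.362/100.000 = 0.5636
(1−p)/p = 0.5636/1 = 0.5636  ⇒  p = 1/(1 + 0.5636) = 0.6395
Qu-176: 64.0%, Qu-178: 36.0%.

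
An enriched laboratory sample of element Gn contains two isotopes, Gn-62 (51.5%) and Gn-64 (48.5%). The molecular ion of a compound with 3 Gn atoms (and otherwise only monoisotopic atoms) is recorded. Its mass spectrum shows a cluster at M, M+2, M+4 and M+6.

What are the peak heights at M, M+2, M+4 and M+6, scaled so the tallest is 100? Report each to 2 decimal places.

Expanding (0.515 + 0.485)^3:
P(M) = 0.515^3 = 0.136591
P(M+2) = 3 × 0.515^2 × 0.485^1 = 0.385902
P(M+4) = 3 × 0.515^1 × 0.485^2 = 0.363423
P(M+6) = 0.485^3 = 0.114084
The M+2 peak is largest (0.385902); scaling to 100 gives 35.40 : 100.00 : 94.17 : 29.56.

35.40 : 100.00 : 94.17 : 29.56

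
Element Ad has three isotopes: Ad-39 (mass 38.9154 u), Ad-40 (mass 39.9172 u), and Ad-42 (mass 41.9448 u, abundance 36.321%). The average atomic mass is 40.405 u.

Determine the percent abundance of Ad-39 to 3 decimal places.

24.820%

The remaining 63.679% is split between Ad-39 (fraction x) and Ad-40 (fraction 0.63679 − x).
Substituting: 38.9154x + 39.9172(0.63679 − x) = 25.170229192
(38.9154 − 39.9172)x = -0.248644596  ⇒  x = 0.24820, y = 0.38859
Ad-39: 24.820%, Ad-40: 38.859%.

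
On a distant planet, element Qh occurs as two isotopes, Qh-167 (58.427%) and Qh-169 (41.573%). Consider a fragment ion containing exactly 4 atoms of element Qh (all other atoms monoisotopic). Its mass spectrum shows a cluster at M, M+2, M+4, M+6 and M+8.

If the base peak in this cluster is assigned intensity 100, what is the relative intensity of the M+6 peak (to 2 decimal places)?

47.44

(0.58427 + 0.41573)^4 gives M 0.1165, M+2 0.3317, M+4 0.3540, M+6 0.1679, M+8 0.0299; the largest is M+4.
P(M+4) = C(4,2) × 0.58427^2 × 0.41573^2 = 6 × 0.34137143 × 0.17283143 = 0.353998 (base)
P(M+6) = C(4,3) × 0.58427^1 × 0.41573^3 = 4 × 0.58427 × 0.07185121 = 0.167922
Relative intensity = 0.167922 / 0.353998 × 100 = 47.44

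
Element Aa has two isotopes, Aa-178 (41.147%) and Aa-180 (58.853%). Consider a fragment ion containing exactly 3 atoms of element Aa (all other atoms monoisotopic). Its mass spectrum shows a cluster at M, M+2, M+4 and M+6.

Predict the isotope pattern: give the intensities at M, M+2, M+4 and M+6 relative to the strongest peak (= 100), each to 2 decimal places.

Expanding (0.41147 + 0.58853)^3:
P(M) = 0.41147^3 = 0.069665
P(M+2) = 3 × 0.41147^2 × 0.58853^1 = 0.298928
P(M+4) = 3 × 0.41147^1 × 0.58853^2 = 0.427560
P(M+6) = 0.58853^3 = 0.203848
The M+4 peak is largest (0.427560); scaling to 100 gives 16.29 : 69.91 : 100.00 : 47.68.

16.29 : 69.91 : 100.00 : 47.68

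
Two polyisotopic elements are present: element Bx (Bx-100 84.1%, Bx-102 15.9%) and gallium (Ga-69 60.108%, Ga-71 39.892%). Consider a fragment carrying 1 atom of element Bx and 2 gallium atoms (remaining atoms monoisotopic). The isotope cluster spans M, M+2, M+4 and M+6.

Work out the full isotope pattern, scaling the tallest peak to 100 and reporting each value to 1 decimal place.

Element Bx pattern (n=1): 0.8410 : 0.1590
Gallium pattern (n=2): 0.36129717 : 0.47956567 : 0.15913717
Convolve the two distributions (both contribute in 2-u steps):
  M: 0.8410×0.36129717 = 0.303851
  M+2: 0.8410×0.47956567 + 0.1590×0.36129717 = 0.460761
  M+4: 0.8410×0.15913717 + 0.1590×0.47956567 = 0.210085
  M+6: 0.1590×0.15913717 = 0.025303
Scale to base peak (0.460761) = 100: 65.9 : 100.0 : 45.6 : 5.5

65.9 : 100.0 : 45.6 : 5.5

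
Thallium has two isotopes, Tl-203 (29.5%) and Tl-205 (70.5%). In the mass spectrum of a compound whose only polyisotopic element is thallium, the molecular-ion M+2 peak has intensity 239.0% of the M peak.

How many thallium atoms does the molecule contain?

1

With n Tl atoms, P(M+2)/P(M) = C(n,1)·p^(n−1)q / p^n = n·q/p = n · 0.705/0.295.
n = 2.390 × 0.295/0.705 = 1.00 ≈ 1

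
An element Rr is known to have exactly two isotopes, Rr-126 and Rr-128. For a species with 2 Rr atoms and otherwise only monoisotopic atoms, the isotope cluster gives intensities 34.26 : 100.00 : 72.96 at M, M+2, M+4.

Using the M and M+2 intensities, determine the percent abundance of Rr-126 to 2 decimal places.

Write p for the Rr-126 fraction. I(M+2)/I(M) = [C(2,1)·p^1·(1−p)] / p^2 = 2·(1−p)/p = 100.00/34.26 = 2.9189
(1−p)/p = 2.9189/2 = 1.4594  ⇒  p = 1/(1 + 1.4594) = 0.4066
Rr-126: 40.66%, Rr-128: 59.34%.

40.66%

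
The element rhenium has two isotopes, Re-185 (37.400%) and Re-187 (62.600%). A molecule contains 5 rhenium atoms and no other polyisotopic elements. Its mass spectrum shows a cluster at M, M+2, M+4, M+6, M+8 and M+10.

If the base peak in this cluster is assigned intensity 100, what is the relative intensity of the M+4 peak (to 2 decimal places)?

Term probabilities: M 0.0073, M+2 0.0612, M+4 0.2050, M+6 0.3431, M+8 0.2872, M+10 0.0961. Base peak = M+6.
P(M+6) = C(5,3) × 0.37400^2 × 0.62600^3 = 10 × 0.139876 × 0.24531438 = 0.343136 (base)
P(M+4) = C(5,2) × 0.37400^3 × 0.62600^2 = 10 × 0.05231362 × 0.391876 = 0.205005
Relative intensity = 0.205005 / 0.343136 × 100 = 59.74

59.74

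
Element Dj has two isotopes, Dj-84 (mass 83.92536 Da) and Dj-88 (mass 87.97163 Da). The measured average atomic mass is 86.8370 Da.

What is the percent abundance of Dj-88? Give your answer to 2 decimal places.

With x = fraction of Dj-84 (so Dj-88 is 1 − x):
83.92536·x + 87.97163·(1 − x) = 86.8370
(83.92536 − 87.97163)·x = 86.8370 − 87.97163
x = -1.13463 / -4.04627 = 0.28041 → 28.04% Dj-84, 71.96% Dj-88.

71.96%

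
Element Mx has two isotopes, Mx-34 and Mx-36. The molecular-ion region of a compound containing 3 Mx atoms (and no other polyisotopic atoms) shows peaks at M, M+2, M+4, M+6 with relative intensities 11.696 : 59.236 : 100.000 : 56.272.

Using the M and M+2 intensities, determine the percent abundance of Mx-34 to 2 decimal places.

37.20%

Write p for the Mx-34 fraction. I(M+2)/I(M) = [C(3,1)·p^2·(1−p)] / p^3 = 3·(1−p)/p = 59.236/11.696 = 5.0646
(1−p)/p = 5.0646/3 = 1.6882  ⇒  p = 1/(1 + 1.6882) = 0.3720
Mx-34: 37.20%, Mx-36: 62.80%.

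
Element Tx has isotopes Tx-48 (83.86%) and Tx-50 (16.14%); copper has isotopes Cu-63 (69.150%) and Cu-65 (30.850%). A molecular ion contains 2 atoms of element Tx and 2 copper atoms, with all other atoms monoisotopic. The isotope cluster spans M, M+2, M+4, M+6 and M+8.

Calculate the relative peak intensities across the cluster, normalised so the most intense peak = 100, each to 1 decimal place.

Element Tx pattern (n=2): 0.70324996 : 0.27070008 : 0.02604996
Copper pattern (n=2): 0.47817225 : 0.4266555 : 0.09517225
Convolve the two distributions (both contribute in 2-u steps):
  M: 0.70324996×0.47817225 = 0.336275
  M+2: 0.70324996×0.4266555 + 0.27070008×0.47817225 = 0.429487
  M+4: 0.70324996×0.09517225 + 0.27070008×0.4266555 + 0.02604996×0.47817225 = 0.194882
  M+6: 0.27070008×0.09517225 + 0.02604996×0.4266555 = 0.036877
  M+8: 0.02604996×0.09517225 = 0.002479
Scale to base peak (0.429487) = 100: 78.3 : 100.0 : 45.4 : 8.6 : 0.6

78.3 : 100.0 : 45.4 : 8.6 : 0.6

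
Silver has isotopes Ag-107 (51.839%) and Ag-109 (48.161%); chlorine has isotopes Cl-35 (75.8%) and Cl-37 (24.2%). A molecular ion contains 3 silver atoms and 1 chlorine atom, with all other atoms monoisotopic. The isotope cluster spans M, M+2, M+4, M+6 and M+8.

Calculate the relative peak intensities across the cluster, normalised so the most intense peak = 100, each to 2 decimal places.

Silver pattern (n=3): 0.13930601 : 0.38826655 : 0.36071887 : 0.11170857
Chlorine pattern (n=1): 0.7580 : 0.2420
Convolve the two distributions (both contribute in 2-u steps):
  M: 0.13930601×0.7580 = 0.105594
  M+2: 0.13930601×0.2420 + 0.38826655×0.7580 = 0.328018
  M+4: 0.38826655×0.2420 + 0.36071887×0.7580 = 0.367385
  M+6: 0.36071887×0.2420 + 0.11170857×0.7580 = 0.171969
  M+8: 0.11170857×0.2420 = 0.027033
Scale to base peak (0.367385) = 100: 28.74 : 89.28 : 100.00 : 46.81 : 7.36

28.74 : 89.28 : 100.00 : 46.81 : 7.36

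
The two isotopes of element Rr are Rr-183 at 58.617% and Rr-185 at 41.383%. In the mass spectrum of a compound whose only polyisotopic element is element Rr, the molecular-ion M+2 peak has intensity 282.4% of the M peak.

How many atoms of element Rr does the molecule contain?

4

For n independent Rr atoms, I(M+2)/I(M) = n · (abundance Rr-185) / (abundance Rr-183) = n · 0.41383/0.58617.
n = 2.824 × 0.58617/0.41383 = 4.00 ≈ 4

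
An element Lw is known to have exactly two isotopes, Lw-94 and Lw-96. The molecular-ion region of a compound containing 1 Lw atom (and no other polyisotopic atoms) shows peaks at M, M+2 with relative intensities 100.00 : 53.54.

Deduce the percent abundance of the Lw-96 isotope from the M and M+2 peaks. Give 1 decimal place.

34.9%

Write p for the Lw-94 fraction. I(M+2)/I(M) = [C(1,1)·p^0·(1−p)] / p^1 = 1·(1−p)/p = 53.54/100.00 = 0.5354
(1−p)/p = 0.5354/1 = 0.5354  ⇒  p = 1/(1 + 0.5354) = 0.6513
Lw-94: 65.1%, Lw-96: 34.9%.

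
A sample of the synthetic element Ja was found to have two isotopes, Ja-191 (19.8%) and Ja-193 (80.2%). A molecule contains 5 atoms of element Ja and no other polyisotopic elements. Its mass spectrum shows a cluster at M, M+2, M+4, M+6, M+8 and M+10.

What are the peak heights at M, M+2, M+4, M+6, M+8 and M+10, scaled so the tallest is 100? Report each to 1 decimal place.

0.1 : 1.5 : 12.2 : 49.4 : 100.0 : 81.0

Each Ja atom is independently Ja-191 (p = 0.198) or Ja-193 (q = 0.802); the cluster is the binomial expansion (p + q)^5.
P(M) = 0.198^5 = 0.000304
P(M+2) = 5 × 0.198^4 × 0.802^1 = 0.006163
P(M+4) = 10 × 0.198^3 × 0.802^2 = 0.049928
P(M+6) = 10 × 0.198^2 × 0.802^3 = 0.202234
P(M+8) = 5 × 0.198^1 × 0.802^4 = 0.409574
P(M+10) = 0.802^5 = 0.331797
The M+8 peak is largest (0.409574); scaling to 100 gives 0.1 : 1.5 : 12.2 : 49.4 : 100.0 : 81.0.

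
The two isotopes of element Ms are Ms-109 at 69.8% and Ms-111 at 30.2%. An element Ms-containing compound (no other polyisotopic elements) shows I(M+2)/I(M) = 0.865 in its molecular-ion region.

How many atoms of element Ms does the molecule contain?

2

The M+2/M ratio from n Ms atoms is n · q/p = n · 0.302/0.698.
n = 0.865 × 0.698/0.302 = 2.00 ≈ 2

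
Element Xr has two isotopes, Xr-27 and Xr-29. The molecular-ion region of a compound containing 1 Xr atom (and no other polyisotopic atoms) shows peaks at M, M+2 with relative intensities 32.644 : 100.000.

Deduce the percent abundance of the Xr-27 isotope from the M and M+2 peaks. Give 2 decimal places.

Let p = fractional abundance of Xr-27. I(M+2)/I(M) = [C(1,1)·p^0·(1−p)] / p^1 = 1·(1−p)/p = 100.000/32.644 = 3.0634
(1−p)/p = 3.0634/1 = 3.0634  ⇒  p = 1/(1 + 3.0634) = 0.2461
Xr-27: 24.61%, Xr-29: 75.39%.

24.61%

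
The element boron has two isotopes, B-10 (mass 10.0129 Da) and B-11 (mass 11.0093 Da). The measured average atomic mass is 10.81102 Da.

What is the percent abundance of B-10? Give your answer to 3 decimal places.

19.900%

Writing the weighted mean with unknown fraction x of B-10:
10.0129·x + 11.0093·(1 − x) = 10.81102
(10.0129 − 11.0093)·x = 10.81102 − 11.0093
x = -0.19828 / -0.9964 = 0.19900 → 19.900% B-10, 80.100% B-11.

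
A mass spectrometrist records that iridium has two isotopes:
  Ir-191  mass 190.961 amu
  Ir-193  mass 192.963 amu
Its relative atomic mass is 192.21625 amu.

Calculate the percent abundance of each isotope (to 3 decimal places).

With x = fraction of Ir-191 (so Ir-193 is 1 − x):
190.961·x + 192.963·(1 − x) = 192.21625
(190.961 − 192.963)·x = 192.21625 − 192.963
x = -0.74675 / -2.002 = 0.37300 → 37.300% Ir-191, 62.700% Ir-193.

Ir-191: 37.300%, Ir-193: 62.700%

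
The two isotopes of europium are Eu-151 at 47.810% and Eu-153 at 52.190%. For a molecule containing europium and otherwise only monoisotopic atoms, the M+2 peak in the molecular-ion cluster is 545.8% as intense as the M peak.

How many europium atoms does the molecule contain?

For n independent Eu atoms, I(M+2)/I(M) = n · (abundance Eu-153) / (abundance Eu-151) = n · 0.52190/0.47810.
n = 5.458 × 0.47810/0.52190 = 5.00 ≈ 5

5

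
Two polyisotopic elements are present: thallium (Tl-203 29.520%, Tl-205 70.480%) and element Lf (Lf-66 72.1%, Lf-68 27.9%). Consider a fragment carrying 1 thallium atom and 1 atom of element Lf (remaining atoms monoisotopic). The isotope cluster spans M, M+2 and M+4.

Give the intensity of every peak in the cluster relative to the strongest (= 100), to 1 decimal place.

Thallium pattern (n=1): 0.2952 : 0.7048
Element Lf pattern (n=1): 0.7210 : 0.2790
Convolve the two distributions (both contribute in 2-u steps):
  M: 0.2952×0.7210 = 0.212839
  M+2: 0.2952×0.2790 + 0.7048×0.7210 = 0.590522
  M+4: 0.7048×0.2790 = 0.196639
Scale to base peak (0.590522) = 100: 36.0 : 100.0 : 33.3

36.0 : 100.0 : 33.3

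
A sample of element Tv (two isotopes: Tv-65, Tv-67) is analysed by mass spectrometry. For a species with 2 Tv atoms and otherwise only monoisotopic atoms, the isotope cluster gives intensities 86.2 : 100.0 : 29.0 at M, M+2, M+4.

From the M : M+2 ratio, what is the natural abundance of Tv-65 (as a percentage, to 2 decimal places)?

Let p = fractional abundance of Tv-65. I(M+2)/I(M) = [C(2,1)·p^1·(1−p)] / p^2 = 2·(1−p)/p = 100.0/86.2 = 1.1601
(1−p)/p = 1.1601/2 = 0.5800  ⇒  p = 1/(1 + 0.5800) = 0.6329
Tv-65: 63.29%, Tv-67: 36.71%.

63.29%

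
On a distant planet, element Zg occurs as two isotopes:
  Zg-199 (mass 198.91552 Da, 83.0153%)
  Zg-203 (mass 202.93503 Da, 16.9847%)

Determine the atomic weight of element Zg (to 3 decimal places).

Weight each isotope mass by its fractional abundance: 0.830153 × 198.91552 + 0.169847 × 202.93503
= 165.130316 + 34.467906 = 199.598222 Da

199.598 Da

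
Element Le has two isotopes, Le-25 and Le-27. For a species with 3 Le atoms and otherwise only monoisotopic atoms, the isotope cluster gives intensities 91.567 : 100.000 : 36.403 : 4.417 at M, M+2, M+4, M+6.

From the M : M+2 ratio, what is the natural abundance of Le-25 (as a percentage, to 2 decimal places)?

If p is the fraction of Le that is Le-25, then I(M+2)/I(M) = [C(3,1)·p^2·(1−p)] / p^3 = 3·(1−p)/p = 100.000/91.567 = 1.0921
(1−p)/p = 1.0921/3 = 0.3640  ⇒  p = 1/(1 + 0.3640) = 0.7331
Le-25: 73.31%, Le-27: 26.69%.

73.31%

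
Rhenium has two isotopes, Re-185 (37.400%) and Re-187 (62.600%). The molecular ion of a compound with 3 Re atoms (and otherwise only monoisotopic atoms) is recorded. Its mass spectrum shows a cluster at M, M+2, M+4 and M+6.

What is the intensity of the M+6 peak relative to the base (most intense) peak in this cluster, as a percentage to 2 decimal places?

Binomial terms of (0.37400 + 0.62600)^3: M 0.0523, M+2 0.2627, M+4 0.4397, M+6 0.2453 → M+4 is the base peak.
P(M+4) = C(3,2) × 0.37400^1 × 0.62600^2 = 3 × 0.3740 × 0.391876 = 0.439685 (base)
P(M+6) = C(3,3) × 0.37400^0 × 0.62600^3 = 1 × 1.0000 × 0.24531438 = 0.245314
Relative intensity = 0.245314 / 0.439685 × 100 = 55.79

55.79%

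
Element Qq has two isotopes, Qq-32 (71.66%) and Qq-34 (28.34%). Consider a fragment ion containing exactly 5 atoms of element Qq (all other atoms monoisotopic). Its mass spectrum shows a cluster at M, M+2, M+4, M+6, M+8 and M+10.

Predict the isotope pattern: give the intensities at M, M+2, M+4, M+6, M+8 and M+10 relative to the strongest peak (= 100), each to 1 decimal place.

The 5 Qq atoms are independent, so intensities follow the terms of (0.7166 + 0.2834)^5.
P(M) = 0.7166^5 = 0.188966
P(M+2) = 5 × 0.7166^4 × 0.2834^1 = 0.373660
P(M+4) = 10 × 0.7166^3 × 0.2834^2 = 0.295549
P(M+6) = 10 × 0.7166^2 × 0.2834^3 = 0.116883
P(M+8) = 5 × 0.7166^1 × 0.2834^4 = 0.023112
P(M+10) = 0.2834^5 = 0.001828
The M+2 peak is largest (0.373660); scaling to 100 gives 50.6 : 100.0 : 79.1 : 31.3 : 6.2 : 0.5.

50.6 : 100.0 : 79.1 : 31.3 : 6.2 : 0.5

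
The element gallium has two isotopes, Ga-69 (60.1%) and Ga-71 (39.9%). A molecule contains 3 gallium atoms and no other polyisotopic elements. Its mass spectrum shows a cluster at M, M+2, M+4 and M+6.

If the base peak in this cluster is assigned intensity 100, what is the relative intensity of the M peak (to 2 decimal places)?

50.21

Binomial terms of (0.601 + 0.399)^3: M 0.2171, M+2 0.4324, M+4 0.2870, M+6 0.0635 → M+2 is the base peak.
P(M+2) = C(3,1) × 0.601^2 × 0.399^1 = 3 × 0.361201 × 0.3990 = 0.432358 (base)
P(M) = C(3,0) × 0.601^3 × 0.399^0 = 1 × 0.2170818 × 1.0000 = 0.217082
Relative intensity = 0.217082 / 0.432358 × 100 = 50.21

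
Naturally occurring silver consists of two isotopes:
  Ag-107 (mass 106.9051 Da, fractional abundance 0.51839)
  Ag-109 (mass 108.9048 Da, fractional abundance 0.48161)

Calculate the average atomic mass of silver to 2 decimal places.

Average mass = Σ (abundance × isotope mass) = 0.51839 × 106.9051 + 0.48161 × 108.9048
= 55.41853 + 52.44964 = 107.86817 Da

107.87 Da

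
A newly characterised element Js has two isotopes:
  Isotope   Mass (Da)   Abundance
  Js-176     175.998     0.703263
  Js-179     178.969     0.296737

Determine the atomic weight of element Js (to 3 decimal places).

Ar = Σ fᵢ·mᵢ = 0.703263 × 175.998 + 0.296737 × 178.969
= 123.7729 + 53.1067 = 176.8796 Da

176.880 Da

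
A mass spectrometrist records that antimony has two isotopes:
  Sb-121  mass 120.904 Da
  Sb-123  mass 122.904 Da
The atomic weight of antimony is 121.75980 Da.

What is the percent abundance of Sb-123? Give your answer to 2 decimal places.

42.79%

With x = fraction of Sb-121 (so Sb-123 is 1 − x):
120.904·x + 122.904·(1 − x) = 121.75980
(120.904 − 122.904)·x = 121.75980 − 122.904
x = -1.14420 / -2.000 = 0.57210 → 57.21% Sb-121, 42.79% Sb-123.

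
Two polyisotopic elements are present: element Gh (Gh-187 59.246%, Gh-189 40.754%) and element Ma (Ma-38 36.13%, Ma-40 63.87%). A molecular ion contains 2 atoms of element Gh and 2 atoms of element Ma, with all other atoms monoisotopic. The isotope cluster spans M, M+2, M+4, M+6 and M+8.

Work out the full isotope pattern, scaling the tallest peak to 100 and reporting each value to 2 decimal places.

11.82 : 58.04 : 100.00 : 70.57 : 17.47

Element Gh pattern (n=2): 0.35100885 : 0.4829023 : 0.16608885
Element Ma pattern (n=2): 0.13053769 : 0.46152462 : 0.40793769
Convolve the two distributions (both contribute in 2-u steps):
  M: 0.35100885×0.13053769 = 0.045820
  M+2: 0.35100885×0.46152462 + 0.4829023×0.13053769 = 0.225036
  M+4: 0.35100885×0.40793769 + 0.4829023×0.46152462 + 0.16608885×0.13053769 = 0.387742
  M+6: 0.4829023×0.40793769 + 0.16608885×0.46152462 = 0.273648
  M+8: 0.16608885×0.40793769 = 0.067754
Scale to base peak (0.387742) = 100: 11.82 : 58.04 : 100.00 : 70.57 : 17.47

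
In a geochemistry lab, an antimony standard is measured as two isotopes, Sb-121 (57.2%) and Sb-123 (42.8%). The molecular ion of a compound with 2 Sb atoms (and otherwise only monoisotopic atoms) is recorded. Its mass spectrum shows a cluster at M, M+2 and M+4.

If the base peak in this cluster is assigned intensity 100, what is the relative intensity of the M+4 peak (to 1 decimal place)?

(0.572 + 0.428)^2 gives M 0.3272, M+2 0.4896, M+4 0.1832; the largest is M+2.
P(M+2) = C(2,1) × 0.572^1 × 0.428^1 = 2 × 0.5720 × 0.4280 = 0.489632 (base)
P(M+4) = C(2,2) × 0.572^0 × 0.428^2 = 1 × 1.0000 × 0.183184 = 0.183184
Relative intensity = 0.183184 / 0.489632 × 100 = 37.4

37.4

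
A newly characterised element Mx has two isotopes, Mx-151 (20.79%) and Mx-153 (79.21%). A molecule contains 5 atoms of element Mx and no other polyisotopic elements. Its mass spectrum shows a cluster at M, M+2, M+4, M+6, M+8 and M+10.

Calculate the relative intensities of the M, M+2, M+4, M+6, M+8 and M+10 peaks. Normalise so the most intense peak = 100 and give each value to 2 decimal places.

The 5 Mx atoms are independent, so intensities follow the terms of (0.2079 + 0.7921)^5.
P(M) = 0.2079^5 = 0.000388
P(M+2) = 5 × 0.2079^4 × 0.7921^1 = 0.007399
P(M+4) = 10 × 0.2079^3 × 0.7921^2 = 0.056380
P(M+6) = 10 × 0.2079^2 × 0.7921^3 = 0.214807
P(M+8) = 5 × 0.2079^1 × 0.7921^4 = 0.409208
P(M+10) = 0.7921^5 = 0.311817
The M+8 peak is largest (0.409208); scaling to 100 gives 0.09 : 1.81 : 13.78 : 52.49 : 100.00 : 76.20.

0.09 : 1.81 : 13.78 : 52.49 : 100.00 : 76.20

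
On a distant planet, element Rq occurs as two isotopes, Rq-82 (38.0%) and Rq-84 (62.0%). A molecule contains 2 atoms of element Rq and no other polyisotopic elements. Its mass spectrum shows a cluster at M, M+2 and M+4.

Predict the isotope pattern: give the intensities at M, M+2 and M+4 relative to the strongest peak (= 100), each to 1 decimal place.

Expanding (0.380 + 0.620)^2:
P(M) = 0.380^2 = 0.144400
P(M+2) = 2 × 0.380^1 × 0.620^1 = 0.471200
P(M+4) = 0.620^2 = 0.384400
The M+2 peak is largest (0.471200); scaling to 100 gives 30.6 : 100.0 : 81.6.

30.6 : 100.0 : 81.6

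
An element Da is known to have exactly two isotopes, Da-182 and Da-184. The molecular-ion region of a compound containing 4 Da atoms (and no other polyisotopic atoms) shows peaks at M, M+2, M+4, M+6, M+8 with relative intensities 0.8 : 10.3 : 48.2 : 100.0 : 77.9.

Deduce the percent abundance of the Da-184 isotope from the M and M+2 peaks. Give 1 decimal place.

If p is the fraction of Da that is Da-182, then I(M+2)/I(M) = [C(4,1)·p^3·(1−p)] / p^4 = 4·(1−p)/p = 10.3/0.8 = 12.8750
(1−p)/p = 12.8750/4 = 3.2188  ⇒  p = 1/(1 + 3.2188) = 0.2370
Da-182: 23.7%, Da-184: 76.3%.

76.3%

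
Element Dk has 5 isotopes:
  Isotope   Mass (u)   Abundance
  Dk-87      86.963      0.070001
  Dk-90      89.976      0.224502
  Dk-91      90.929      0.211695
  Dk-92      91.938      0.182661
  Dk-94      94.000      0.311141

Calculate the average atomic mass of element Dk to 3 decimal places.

91.577 u

The abundance-weighted mean is 0.070001 × 86.963 + 0.224502 × 89.976 + 0.211695 × 90.929 + 0.182661 × 91.938 + 0.311141 × 94.000
= 6.0875 + 20.1998 + 19.2492 + 16.7935 + 29.2473 = 91.5773 u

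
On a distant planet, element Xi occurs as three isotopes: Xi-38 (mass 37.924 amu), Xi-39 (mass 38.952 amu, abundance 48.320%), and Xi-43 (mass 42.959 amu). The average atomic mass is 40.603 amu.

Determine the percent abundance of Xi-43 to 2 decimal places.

The remaining 51.680% is split between Xi-38 (fraction x) and Xi-43 (fraction 0.51680 − x).
Substituting: 37.924x + 42.959(0.51680 − x) = 21.7813936
(37.924 − 42.959)x = -0.4198176  ⇒  x = 0.08338, y = 0.43342
Xi-38: 8.34%, Xi-43: 43.34%.

43.34%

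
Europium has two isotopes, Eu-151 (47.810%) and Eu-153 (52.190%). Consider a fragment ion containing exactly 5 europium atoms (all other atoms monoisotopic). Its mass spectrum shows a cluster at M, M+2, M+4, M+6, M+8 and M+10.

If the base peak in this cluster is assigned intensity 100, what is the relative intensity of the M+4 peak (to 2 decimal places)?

91.61

(0.47810 + 0.52190)^5 gives M 0.0250, M+2 0.1363, M+4 0.2977, M+6 0.3249, M+8 0.1774, M+10 0.0387; the largest is M+6.
P(M+6) = C(5,3) × 0.47810^2 × 0.52190^3 = 10 × 0.22857961 × 0.14215492 = 0.324937 (base)
P(M+4) = C(5,2) × 0.47810^3 × 0.52190^2 = 10 × 0.10928391 × 0.27237961 = 0.297667
Relative intensity = 0.297667 / 0.324937 × 100 = 91.61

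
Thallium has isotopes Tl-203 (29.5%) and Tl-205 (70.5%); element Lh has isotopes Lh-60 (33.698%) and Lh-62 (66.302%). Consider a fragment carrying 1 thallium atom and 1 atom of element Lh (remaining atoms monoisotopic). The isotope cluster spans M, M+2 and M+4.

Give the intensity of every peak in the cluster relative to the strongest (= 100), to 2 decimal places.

21.27 : 92.67 : 100.00

Thallium pattern (n=1): 0.2950 : 0.7050
Element Lh pattern (n=1): 0.33698 : 0.66302
Convolve the two distributions (both contribute in 2-u steps):
  M: 0.2950×0.33698 = 0.099409
  M+2: 0.2950×0.66302 + 0.7050×0.33698 = 0.433162
  M+4: 0.7050×0.66302 = 0.467429
Scale to base peak (0.467429) = 100: 21.27 : 92.67 : 100.00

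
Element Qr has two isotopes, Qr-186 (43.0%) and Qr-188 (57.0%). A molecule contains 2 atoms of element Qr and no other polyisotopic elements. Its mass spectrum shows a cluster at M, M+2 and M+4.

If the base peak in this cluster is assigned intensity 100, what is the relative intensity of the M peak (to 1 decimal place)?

37.7

Term probabilities: M 0.1849, M+2 0.4902, M+4 0.3249. Base peak = M+2.
P(M+2) = C(2,1) × 0.430^1 × 0.570^1 = 2 × 0.4300 × 0.5700 = 0.490200 (base)
P(M) = C(2,0) × 0.430^2 × 0.570^0 = 1 × 0.1849 × 1.0000 = 0.184900
Relative intensity = 0.184900 / 0.490200 × 100 = 37.7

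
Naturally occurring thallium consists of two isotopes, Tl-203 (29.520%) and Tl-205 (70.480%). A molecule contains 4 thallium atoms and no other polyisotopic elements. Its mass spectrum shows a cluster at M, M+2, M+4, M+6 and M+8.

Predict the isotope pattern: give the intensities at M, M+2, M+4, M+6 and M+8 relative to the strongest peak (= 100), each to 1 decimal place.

Each Tl atom is independently Tl-203 (p = 0.29520) or Tl-205 (q = 0.70480); the cluster is the binomial expansion (p + q)^4.
P(M) = 0.29520^4 = 0.007594
P(M+2) = 4 × 0.29520^3 × 0.70480^1 = 0.072523
P(M+4) = 6 × 0.29520^2 × 0.70480^2 = 0.259726
P(M+6) = 4 × 0.29520^1 × 0.70480^3 = 0.413403
P(M+8) = 0.70480^4 = 0.246754
The M+6 peak is largest (0.413403); scaling to 100 gives 1.8 : 17.5 : 62.8 : 100.0 : 59.7.

1.8 : 17.5 : 62.8 : 100.0 : 59.7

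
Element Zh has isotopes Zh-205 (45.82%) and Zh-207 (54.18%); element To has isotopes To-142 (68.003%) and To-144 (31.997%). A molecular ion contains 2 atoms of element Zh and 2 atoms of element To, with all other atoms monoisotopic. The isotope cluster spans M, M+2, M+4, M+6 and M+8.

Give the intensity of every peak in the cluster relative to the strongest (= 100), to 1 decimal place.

26.0 : 86.0 : 100.0 : 47.8 : 8.1

Element Zh pattern (n=2): 0.20994724 : 0.49650552 : 0.29354724
Element To pattern (n=2): 0.4624408 : 0.4351784 : 0.1023808
Convolve the two distributions (both contribute in 2-u steps):
  M: 0.20994724×0.4624408 = 0.097088
  M+2: 0.20994724×0.4351784 + 0.49650552×0.4624408 = 0.320969
  M+4: 0.20994724×0.1023808 + 0.49650552×0.4351784 + 0.29354724×0.4624408 = 0.373311
  M+6: 0.49650552×0.1023808 + 0.29354724×0.4351784 = 0.178578
  M+8: 0.29354724×0.1023808 = 0.030054
Scale to base peak (0.373311) = 100: 26.0 : 86.0 : 100.0 : 47.8 : 8.1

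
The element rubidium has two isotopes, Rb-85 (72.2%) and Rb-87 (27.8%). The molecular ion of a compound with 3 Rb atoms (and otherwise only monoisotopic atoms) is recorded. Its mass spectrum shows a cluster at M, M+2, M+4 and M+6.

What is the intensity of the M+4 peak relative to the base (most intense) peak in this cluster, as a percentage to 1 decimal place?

38.5%

(0.722 + 0.278)^3 gives M 0.3764, M+2 0.4348, M+4 0.1674, M+6 0.0215; the largest is M+2.
P(M+2) = C(3,1) × 0.722^2 × 0.278^1 = 3 × 0.521284 × 0.2780 = 0.434751 (base)
P(M+4) = C(3,2) × 0.722^1 × 0.278^2 = 3 × 0.7220 × 0.077284 = 0.167397
Relative intensity = 0.167397 / 0.434751 × 100 = 38.5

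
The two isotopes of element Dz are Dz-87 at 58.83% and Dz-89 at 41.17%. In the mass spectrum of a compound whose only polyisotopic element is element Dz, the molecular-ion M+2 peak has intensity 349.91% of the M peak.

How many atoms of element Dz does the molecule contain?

5

For n independent Dz atoms, I(M+2)/I(M) = n · (abundance Dz-89) / (abundance Dz-87) = n · 0.4117/0.5883.
n = 3.4991 × 0.5883/0.4117 = 5.00 ≈ 5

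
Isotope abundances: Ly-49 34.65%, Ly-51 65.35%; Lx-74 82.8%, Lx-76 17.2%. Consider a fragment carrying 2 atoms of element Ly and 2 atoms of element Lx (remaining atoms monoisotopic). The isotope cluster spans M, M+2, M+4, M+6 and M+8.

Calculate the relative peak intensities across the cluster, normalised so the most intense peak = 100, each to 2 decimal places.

19.35 : 81.04 : 100.00 : 31.75 : 2.97

Element Ly pattern (n=2): 0.12006225 : 0.4528755 : 0.42706225
Element Lx pattern (n=2): 0.685584 : 0.284832 : 0.029584
Convolve the two distributions (both contribute in 2-u steps):
  M: 0.12006225×0.685584 = 0.082313
  M+2: 0.12006225×0.284832 + 0.4528755×0.685584 = 0.344682
  M+4: 0.12006225×0.029584 + 0.4528755×0.284832 + 0.42706225×0.685584 = 0.425332
  M+6: 0.4528755×0.029584 + 0.42706225×0.284832 = 0.135039
  M+8: 0.42706225×0.029584 = 0.012634
Scale to base peak (0.425332) = 100: 19.35 : 81.04 : 100.00 : 31.75 : 2.97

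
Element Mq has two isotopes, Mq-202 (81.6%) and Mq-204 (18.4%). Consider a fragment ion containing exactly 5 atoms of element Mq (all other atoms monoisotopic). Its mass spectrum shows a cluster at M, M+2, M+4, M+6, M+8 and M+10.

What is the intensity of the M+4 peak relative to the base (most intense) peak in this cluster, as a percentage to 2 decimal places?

45.10%

(0.816 + 0.184)^5 gives M 0.3618, M+2 0.4079, M+4 0.1840, M+6 0.0415, M+8 0.0047, M+10 0.0002; the largest is M+2.
P(M+2) = C(5,1) × 0.816^4 × 0.184^1 = 5 × 0.44336421 × 0.1840 = 0.407895 (base)
P(M+4) = C(5,2) × 0.816^3 × 0.184^2 = 10 × 0.5433385 × 0.033856 = 0.183953
Relative intensity = 0.183953 / 0.407895 × 100 = 45.10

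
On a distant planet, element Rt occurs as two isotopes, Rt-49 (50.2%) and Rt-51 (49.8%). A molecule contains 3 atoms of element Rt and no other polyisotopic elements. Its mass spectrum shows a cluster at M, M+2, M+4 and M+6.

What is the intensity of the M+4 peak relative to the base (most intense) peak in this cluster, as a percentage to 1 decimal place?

99.2%

Term probabilities: M 0.1265, M+2 0.3765, M+4 0.3735, M+6 0.1235. Base peak = M+2.
P(M+2) = C(3,1) × 0.502^2 × 0.498^1 = 3 × 0.252004 × 0.4980 = 0.376494 (base)
P(M+4) = C(3,2) × 0.502^1 × 0.498^2 = 3 × 0.5020 × 0.248004 = 0.373494
Relative intensity = 0.373494 / 0.376494 × 100 = 99.2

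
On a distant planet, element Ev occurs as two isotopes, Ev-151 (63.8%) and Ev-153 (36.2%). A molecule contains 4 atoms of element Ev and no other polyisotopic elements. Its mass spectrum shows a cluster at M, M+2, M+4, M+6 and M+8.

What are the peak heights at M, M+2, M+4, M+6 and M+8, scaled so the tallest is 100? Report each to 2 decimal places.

Each Ev atom is independently Ev-151 (p = 0.638) or Ev-153 (q = 0.362); the cluster is the binomial expansion (p + q)^4.
P(M) = 0.638^4 = 0.165685
P(M+2) = 4 × 0.638^3 × 0.362^1 = 0.376037
P(M+4) = 6 × 0.638^2 × 0.362^2 = 0.320044
P(M+6) = 4 × 0.638^1 × 0.362^3 = 0.121062
P(M+8) = 0.362^4 = 0.017173
The M+2 peak is largest (0.376037); scaling to 100 gives 44.06 : 100.00 : 85.11 : 32.19 : 4.57.

44.06 : 100.00 : 85.11 : 32.19 : 4.57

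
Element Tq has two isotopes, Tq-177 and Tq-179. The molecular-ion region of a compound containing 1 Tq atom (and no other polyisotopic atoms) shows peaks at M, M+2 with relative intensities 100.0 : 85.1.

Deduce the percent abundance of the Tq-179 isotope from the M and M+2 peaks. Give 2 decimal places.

Let p = fractional abundance of Tq-177. I(M+2)/I(M) = [C(1,1)·p^0·(1−p)] / p^1 = 1·(1−p)/p = 85.1/100.0 = 0.8510
(1−p)/p = 0.8510/1 = 0.8510  ⇒  p = 1/(1 + 0.8510) = 0.5402
Tq-177: 54.02%, Tq-179: 45.98%.

45.98%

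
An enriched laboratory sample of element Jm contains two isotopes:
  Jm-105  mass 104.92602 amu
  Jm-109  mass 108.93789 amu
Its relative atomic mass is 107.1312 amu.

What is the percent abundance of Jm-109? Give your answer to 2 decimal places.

54.97%

Let x be the fractional abundance of Jm-105; then Jm-109 has abundance 1 − x.
104.92602·x + 108.93789·(1 − x) = 107.1312
(104.92602 − 108.93789)·x = 107.1312 − 108.93789
x = -1.80669 / -4.01187 = 0.45034 → 45.03% Jm-105, 54.97% Jm-109.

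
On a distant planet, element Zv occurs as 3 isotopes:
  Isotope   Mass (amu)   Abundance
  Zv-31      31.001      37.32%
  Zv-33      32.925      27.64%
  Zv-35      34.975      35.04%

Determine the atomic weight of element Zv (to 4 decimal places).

32.9253 amu

The abundance-weighted mean is 0.3732 × 31.001 + 0.2764 × 32.925 + 0.3504 × 34.975
= 11.56957 + 9.10047 + 12.25524 = 32.92528 amu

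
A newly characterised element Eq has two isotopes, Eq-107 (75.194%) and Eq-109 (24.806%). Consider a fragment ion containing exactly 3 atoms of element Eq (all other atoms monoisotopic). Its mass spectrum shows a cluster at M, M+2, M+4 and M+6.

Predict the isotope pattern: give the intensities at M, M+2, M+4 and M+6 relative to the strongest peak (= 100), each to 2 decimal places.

100.00 : 98.97 : 32.65 : 3.59

Expanding (0.75194 + 0.24806)^3:
P(M) = 0.75194^3 = 0.425157
P(M+2) = 3 × 0.75194^2 × 0.24806^1 = 0.420770
P(M+4) = 3 × 0.75194^1 × 0.24806^2 = 0.138809
P(M+6) = 0.24806^3 = 0.015264
The M peak is largest (0.425157); scaling to 100 gives 100.00 : 98.97 : 32.65 : 3.59.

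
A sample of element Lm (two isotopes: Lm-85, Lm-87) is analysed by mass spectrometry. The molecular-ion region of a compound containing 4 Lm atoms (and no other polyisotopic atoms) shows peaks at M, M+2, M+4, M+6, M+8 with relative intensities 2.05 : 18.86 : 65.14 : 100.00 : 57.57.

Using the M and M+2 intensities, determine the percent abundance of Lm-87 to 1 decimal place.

69.7%

Write p for the Lm-85 fraction. I(M+2)/I(M) = [C(4,1)·p^3·(1−p)] / p^4 = 4·(1−p)/p = 18.86/2.05 = 9.2000
(1−p)/p = 9.2000/4 = 2.3000  ⇒  p = 1/(1 + 2.3000) = 0.3030
Lm-85: 30.3%, Lm-87: 69.7%.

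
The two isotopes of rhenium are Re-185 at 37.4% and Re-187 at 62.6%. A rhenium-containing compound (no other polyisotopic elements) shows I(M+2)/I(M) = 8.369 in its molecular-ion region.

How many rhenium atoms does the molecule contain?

5

For n independent Re atoms, I(M+2)/I(M) = n · (abundance Re-187) / (abundance Re-185) = n · 0.626/0.374.
n = 8.369 × 0.374/0.626 = 5.00 ≈ 5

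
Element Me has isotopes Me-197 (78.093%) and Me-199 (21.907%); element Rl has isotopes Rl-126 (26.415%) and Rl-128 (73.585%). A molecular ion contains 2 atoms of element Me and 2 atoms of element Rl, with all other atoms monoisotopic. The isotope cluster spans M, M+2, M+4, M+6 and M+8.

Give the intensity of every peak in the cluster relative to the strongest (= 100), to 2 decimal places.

9.12 : 55.93 : 100.00 : 43.71 : 5.57

Element Me pattern (n=2): 0.60985166 : 0.34215667 : 0.04799166
Element Rl pattern (n=2): 0.06977522 : 0.38874955 : 0.54147522
Convolve the two distributions (both contribute in 2-u steps):
  M: 0.60985166×0.06977522 = 0.042553
  M+2: 0.60985166×0.38874955 + 0.34215667×0.06977522 = 0.260954
  M+4: 0.60985166×0.54147522 + 0.34215667×0.38874955 + 0.04799166×0.06977522 = 0.466581
  M+6: 0.34215667×0.54147522 + 0.04799166×0.38874955 = 0.203926
  M+8: 0.04799166×0.54147522 = 0.025986
Scale to base peak (0.466581) = 100: 9.12 : 55.93 : 100.00 : 43.71 : 5.57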